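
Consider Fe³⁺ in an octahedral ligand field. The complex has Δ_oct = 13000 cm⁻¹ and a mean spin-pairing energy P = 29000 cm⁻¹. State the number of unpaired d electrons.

5

Fe sits in group 8; removing 3 electrons leaves Fe³⁺ with 8 − 3 = 5 d electrons.
Δ_oct < P, so pairing is avoided: the ground state is high-spin.
Configuration: t2g^3 e_g^2.
Unpaired electrons: 5.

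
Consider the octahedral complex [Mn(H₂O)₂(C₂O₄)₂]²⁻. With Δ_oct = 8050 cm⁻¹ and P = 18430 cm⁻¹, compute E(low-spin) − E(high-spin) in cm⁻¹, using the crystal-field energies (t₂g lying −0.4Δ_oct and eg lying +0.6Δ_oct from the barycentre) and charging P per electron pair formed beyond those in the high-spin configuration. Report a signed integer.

Ligand charges: 2×(+0) from H₂O and 2×(-2) from C₂O₄²⁻ sum to -4; with overall charge -2, Mn is +2.
Group 7 minus oxidation state +2 gives a d⁵ configuration for Mn²⁺.
High-spin d⁵ fills as t₂g³ eg² with CFSE 3(−0.4) + 2(+0.6) = 0.0Δ_oct = 0 cm⁻¹.
Low-spin: t₂g⁵ eg⁰, orbital CFSE = -2.0Δ_oct = -16100 cm⁻¹; plus 2 excess pairs × P = +36860 cm⁻¹; total 20760 cm⁻¹.
Thus E(LS) − E(HS) = 20760 cm⁻¹.

20760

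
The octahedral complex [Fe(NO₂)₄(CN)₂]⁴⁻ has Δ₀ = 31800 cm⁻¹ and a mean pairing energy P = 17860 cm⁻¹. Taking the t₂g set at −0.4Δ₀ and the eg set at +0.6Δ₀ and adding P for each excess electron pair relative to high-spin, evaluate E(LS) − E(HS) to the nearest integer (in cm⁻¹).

Ligand charges: 4×(-1) from NO₂⁻ and 2×(-1) from CN⁻ sum to -6; with overall charge -4, Fe is +2.
Fe sits in group 8; removing 2 electrons leaves Fe²⁺ with 8 − 2 = 6 d electrons.
In the high-spin limit (t₂g⁴ eg²) the orbital term is -0.4Δ₀ = -12720 cm⁻¹, with no excess pairing.
For low-spin the configuration is t₂g⁶ eg⁰: orbital energy -2.4 × 31800 = -76320 cm⁻¹, and 2 additional pairs relative to high-spin add 35720 cm⁻¹, giving -40600 cm⁻¹.
E(LS) − E(HS) = -40600 − (-12720) = -27880 cm⁻¹.

-27880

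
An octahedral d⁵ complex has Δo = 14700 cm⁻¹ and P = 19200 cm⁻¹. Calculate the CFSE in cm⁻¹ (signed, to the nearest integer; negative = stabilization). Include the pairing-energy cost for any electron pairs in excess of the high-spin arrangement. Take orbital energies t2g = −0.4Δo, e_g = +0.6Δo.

0

Since Δo = 14700 cm⁻¹ < P = 19200 cm⁻¹, the complex adopts the high-spin configuration.
That gives t2g^3 e_g^2.
Orbital CFSE = 0.0Δo = 0.0 × 14700 = 0 cm⁻¹.
High-spin has no excess pairs, so no pairing correction applies.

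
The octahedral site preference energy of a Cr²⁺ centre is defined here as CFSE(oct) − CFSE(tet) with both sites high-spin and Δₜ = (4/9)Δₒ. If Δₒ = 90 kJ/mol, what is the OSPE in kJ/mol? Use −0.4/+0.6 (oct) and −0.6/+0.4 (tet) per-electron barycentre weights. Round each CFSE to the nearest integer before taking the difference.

-38

Group 6 minus oxidation state +2 gives a d⁴ configuration for Cr²⁺.
Octahedral (high-spin): t₂g³ eg¹, CFSE = 3(−0.4) + 1(+0.6) = -0.6Δₒ = -0.6 × 90 = -54 kJ/mol.
In a tetrahedral site the filling is e² t₂²: CFSE(tet) = -0.4Δₜ = -0.4 × (4/9)(90) = -16 kJ/mol.
OSPE = -54 − (-16) = -38 kJ/mol.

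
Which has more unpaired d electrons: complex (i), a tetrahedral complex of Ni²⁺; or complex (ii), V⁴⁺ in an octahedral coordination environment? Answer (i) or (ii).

(i): Ni is in group 10, so Ni²⁺ is d⁸ (10 − 2 = 8); Tetrahedral fields are weak (Δₜ ≈ 4/9 Δₒ), so electrons fill high-spin; e^4 t2^4 → 2 unpaired.
(ii): V⁴⁺: group 5, so d-count = 5 − 4 = 1; For octahedral d¹ the high- and low-spin configurations coincide; t2g^1 e_g^0 → 1 unpaired.
So (i) has more unpaired electrons.

(i)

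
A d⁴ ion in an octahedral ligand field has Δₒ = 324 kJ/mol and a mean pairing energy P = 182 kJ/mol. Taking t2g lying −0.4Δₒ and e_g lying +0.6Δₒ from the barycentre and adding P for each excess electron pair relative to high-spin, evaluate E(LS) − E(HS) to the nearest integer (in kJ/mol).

High-spin: t2g^3 e_g^1, CFSE = -0.6Δₒ = -194 kJ/mol.
Low-spin t2g^4 e_g^0 gives -1.6Δₒ = -518 kJ/mol, but forming 1 extra pair costs 1P = 182 kJ/mol, so E(LS) = -518 + 182 = -336 kJ/mol.
E(LS) − E(HS) = -336 − (-194) = -142 kJ/mol.

-142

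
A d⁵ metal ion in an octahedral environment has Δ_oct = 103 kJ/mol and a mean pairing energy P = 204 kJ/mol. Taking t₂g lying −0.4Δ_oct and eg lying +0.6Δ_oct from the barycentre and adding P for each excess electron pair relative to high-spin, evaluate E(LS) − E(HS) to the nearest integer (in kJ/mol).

202

High-spin: t₂g³ eg², CFSE = 0.0Δ_oct = 0 kJ/mol.
Low-spin: t₂g⁵ eg⁰, orbital CFSE = -2.0Δ_oct = -206 kJ/mol; plus 2 excess pairs × P = +408 kJ/mol; total 202 kJ/mol.
Thus E(LS) − E(HS) = 202 kJ/mol.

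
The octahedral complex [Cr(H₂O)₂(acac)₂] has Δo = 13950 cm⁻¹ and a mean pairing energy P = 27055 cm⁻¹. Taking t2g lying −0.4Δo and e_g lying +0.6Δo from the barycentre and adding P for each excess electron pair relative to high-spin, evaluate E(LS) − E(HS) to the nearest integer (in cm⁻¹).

13105

Ligand charges: 2×(+0) from H₂O and 2×(-1) from acac⁻ sum to -2; with overall charge +0, Cr is +2.
Cr is in group 6, so Cr²⁺ is d⁴ (6 − 2 = 4).
In the high-spin limit (t2g^3 e_g^1) the orbital term is -0.6Δo = -8370 cm⁻¹, with no excess pairing.
For low-spin the configuration is t2g^4 e_g^0: orbital energy -1.6 × 13950 = -22320 cm⁻¹, and 1 additional pair relative to high-spin adds 27055 cm⁻¹, giving 4735 cm⁻¹.
E(LS) − E(HS) = 4735 − (-8370) = 13105 cm⁻¹.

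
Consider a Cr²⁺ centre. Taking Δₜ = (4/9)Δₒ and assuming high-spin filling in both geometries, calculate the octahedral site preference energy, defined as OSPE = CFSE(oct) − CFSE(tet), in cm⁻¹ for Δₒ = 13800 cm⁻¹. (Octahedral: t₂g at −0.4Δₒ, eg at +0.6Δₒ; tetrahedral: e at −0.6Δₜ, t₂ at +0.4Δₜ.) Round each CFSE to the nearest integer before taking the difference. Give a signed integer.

-5827

Cr sits in group 6; removing 2 electrons leaves Cr²⁺ with 6 − 2 = 4 d electrons.
Octahedral high-spin t2g^3 e_g^1: CFSE = -0.6 × 13800 = -8280 cm⁻¹.
Tetrahedral: e^2 t2^2, CFSE = 2(−0.6) + 2(+0.4) = -0.4Δₜ = -0.4 × (4/9) × 13800 = -2453 cm⁻¹.
OSPE = CFSE(oct) − CFSE(tet) = -8280 − (-2453) = -5827 cm⁻¹.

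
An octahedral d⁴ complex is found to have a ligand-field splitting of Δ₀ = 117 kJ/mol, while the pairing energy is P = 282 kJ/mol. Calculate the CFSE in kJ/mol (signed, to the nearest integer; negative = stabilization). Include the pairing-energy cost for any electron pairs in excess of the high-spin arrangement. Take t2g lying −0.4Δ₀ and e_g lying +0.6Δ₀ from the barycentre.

-70

Since Δ₀ = 117 kJ/mol < P = 282 kJ/mol, the complex adopts the high-spin configuration.
That gives t2g^3 e_g^1.
Orbital CFSE = -0.6Δ₀ = -0.6 × 117 = -70 kJ/mol.
High-spin has no excess pairs, so no pairing correction applies.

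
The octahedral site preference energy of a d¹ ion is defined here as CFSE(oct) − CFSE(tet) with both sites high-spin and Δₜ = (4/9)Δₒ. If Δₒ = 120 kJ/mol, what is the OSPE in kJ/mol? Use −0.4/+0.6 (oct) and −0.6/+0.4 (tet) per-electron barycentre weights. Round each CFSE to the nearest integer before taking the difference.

Octahedral high-spin t2g^1 e_g^0: CFSE = -0.4 × 120 = -48 kJ/mol.
In a tetrahedral site the filling is e^1 t2^0: CFSE(tet) = -0.6Δₜ = -0.6 × (4/9)(120) = -32 kJ/mol.
OSPE = -48 − (-32) = -16 kJ/mol.

-16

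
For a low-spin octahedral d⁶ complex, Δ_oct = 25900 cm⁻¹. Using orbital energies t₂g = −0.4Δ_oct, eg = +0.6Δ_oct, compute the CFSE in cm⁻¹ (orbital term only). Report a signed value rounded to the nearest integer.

The d⁶ electrons fill as t₂g⁶ eg⁰.
The orbital stabilization is -2.4Δ_oct = -2.4 × 25900 = -62160 cm⁻¹.

-62160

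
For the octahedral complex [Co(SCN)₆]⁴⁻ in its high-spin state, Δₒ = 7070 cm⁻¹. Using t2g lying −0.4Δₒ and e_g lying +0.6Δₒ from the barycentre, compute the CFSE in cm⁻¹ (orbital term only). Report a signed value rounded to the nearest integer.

-5656

Each SCN⁻ contributes -1; 6 × (-1) = -6. With overall charge -4, Co is in the +2 oxidation state.
Co²⁺: group 9, so d-count = 9 − 2 = 7.
Electron filling gives t2g^5 e_g^2.
Orbital CFSE = 5(-0.4) + 2(0.6) = -0.8Δₒ = -0.8 × 7070 = -5656 cm⁻¹.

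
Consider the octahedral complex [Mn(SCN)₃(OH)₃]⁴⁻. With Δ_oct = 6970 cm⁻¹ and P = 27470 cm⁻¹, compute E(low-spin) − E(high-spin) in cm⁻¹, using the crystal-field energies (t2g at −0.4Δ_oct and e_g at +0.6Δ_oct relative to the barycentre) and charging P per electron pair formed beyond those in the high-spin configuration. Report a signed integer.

41000

Ligand charges: 3×(-1) from SCN⁻ and 3×(-1) from OH⁻ sum to -6; with overall charge -4, Mn is +2.
Mn²⁺: group 7, so d-count = 7 − 2 = 5.
High-spin d⁵ fills as t2g^3 e_g^2 with CFSE 3(−0.4) + 2(+0.6) = 0.0Δ_oct = 0 cm⁻¹.
Low-spin: t2g^5 e_g^0, orbital CFSE = -2.0Δ_oct = -13940 cm⁻¹; plus 2 excess pairs × P = +54940 cm⁻¹; total 41000 cm⁻¹.
The difference is 41000 − (0) = 41000 cm⁻¹, so high-spin lies lower.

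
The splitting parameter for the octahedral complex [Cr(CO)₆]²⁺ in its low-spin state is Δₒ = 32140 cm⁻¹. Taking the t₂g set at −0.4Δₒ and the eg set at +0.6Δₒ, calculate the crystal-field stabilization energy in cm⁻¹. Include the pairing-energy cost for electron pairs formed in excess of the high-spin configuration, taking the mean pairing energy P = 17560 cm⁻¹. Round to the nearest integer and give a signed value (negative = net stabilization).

CO is neutral, so the +2 overall charge sits on Cr: oxidation state +2.
Cr sits in group 6; removing 2 electrons leaves Cr²⁺ with 6 − 2 = 4 d electrons.
Electron filling gives t₂g⁴ eg⁰.
CFSE(orbital) = 4×(-0.4Δₒ) + 0×(0.6Δₒ) = -1.6Δₒ; with Δₒ = 32140 cm⁻¹ that is -51424 cm⁻¹.
Relative to high-spin t₂g³ eg¹ (0 paired), the low-spin configuration has 1 additional pair, contributing +1 × 17560 = +17560 cm⁻¹.
Overall CFSE = -51424 + 17560 = -33864 cm⁻¹.

-33864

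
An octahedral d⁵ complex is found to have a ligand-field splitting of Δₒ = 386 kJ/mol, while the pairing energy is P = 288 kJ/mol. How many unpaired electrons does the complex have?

1

Δₒ > P, so pairing is preferred: the ground state is low-spin.
Filling d⁵ accordingly: t₂g⁵ eg⁰.
Unpaired electrons: 1.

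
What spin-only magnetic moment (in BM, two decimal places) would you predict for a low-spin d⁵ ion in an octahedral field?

Configuration: t2g^5 e_g^0 → 1 unpaired electron.
μ(spin-only) = √[1(1+2)] = √3 ≈ 1.73 BM.

1.73 BM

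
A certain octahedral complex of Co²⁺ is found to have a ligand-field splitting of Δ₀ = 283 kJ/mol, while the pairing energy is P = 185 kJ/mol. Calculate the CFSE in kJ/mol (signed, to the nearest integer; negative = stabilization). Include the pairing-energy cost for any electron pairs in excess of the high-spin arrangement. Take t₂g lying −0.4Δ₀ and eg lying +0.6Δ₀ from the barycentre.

Co is in group 9, so Co²⁺ is d⁷ (9 − 2 = 7).
Since Δ₀ = 283 kJ/mol > P = 185 kJ/mol, the complex adopts the low-spin configuration.
That gives t₂g⁶ eg¹.
Orbital CFSE = -1.8Δ₀ = -1.8 × 283 = -509 kJ/mol.
Excess pairs vs high-spin: 3 − 2 = 1; pairing cost = +185 kJ/mol.
Net CFSE = -509 + 185 = -324 kJ/mol.

-324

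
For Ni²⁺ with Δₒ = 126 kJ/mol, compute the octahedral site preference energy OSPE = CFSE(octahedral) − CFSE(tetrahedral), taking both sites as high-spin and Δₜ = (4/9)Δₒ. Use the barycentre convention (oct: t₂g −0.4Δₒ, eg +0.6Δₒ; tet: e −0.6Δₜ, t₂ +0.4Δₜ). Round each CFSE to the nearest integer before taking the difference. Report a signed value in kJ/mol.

-106

Ni sits in group 10; removing 2 electrons leaves Ni²⁺ with 10 − 2 = 8 d electrons.
In an octahedral site d⁸ (HS) is t₂g⁶ eg², giving CFSE(oct) = -1.2Δₒ = -151 kJ/mol.
In a tetrahedral site the filling is e⁴ t₂⁴: CFSE(tet) = -0.8Δₜ = -0.8 × (4/9)(126) = -45 kJ/mol.
OSPE = -151 − (-45) = -106 kJ/mol.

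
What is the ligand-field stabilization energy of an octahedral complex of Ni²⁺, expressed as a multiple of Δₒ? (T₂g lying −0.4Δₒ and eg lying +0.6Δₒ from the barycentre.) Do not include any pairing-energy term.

-1.2 Δₒ

Group 10 minus oxidation state +2 gives a d⁸ configuration for Ni²⁺.
Configuration: t₂g⁶ eg².
CFSE = 6(-0.4Δₒ) + 2(0.6Δₒ) = -2.4Δₒ + 1.2Δₒ = -1.2Δₒ.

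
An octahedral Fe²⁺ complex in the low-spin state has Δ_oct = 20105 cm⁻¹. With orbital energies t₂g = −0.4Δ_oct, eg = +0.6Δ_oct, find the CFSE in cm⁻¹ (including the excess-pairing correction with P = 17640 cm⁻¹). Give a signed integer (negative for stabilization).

Group 8 minus oxidation state +2 gives a d⁶ configuration for Fe²⁺.
The d⁶ electrons fill as t₂g⁶ eg⁰.
CFSE(orbital) = 6×(-0.4Δ_oct) + 0×(0.6Δ_oct) = -2.4Δ_oct; with Δ_oct = 20105 cm⁻¹ that is -48252 cm⁻¹.
Pairing penalty: 3 pairs vs 1 in the high-spin reference → 2 extra × P = 35280 cm⁻¹.
Net CFSE = -48252 + 35280 = -12972 cm⁻¹.

-12972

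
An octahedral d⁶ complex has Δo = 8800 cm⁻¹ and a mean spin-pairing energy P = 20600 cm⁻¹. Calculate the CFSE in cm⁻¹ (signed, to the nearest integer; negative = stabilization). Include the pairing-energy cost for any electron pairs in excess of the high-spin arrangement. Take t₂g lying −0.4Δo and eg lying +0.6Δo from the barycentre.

-3520

Here Δo < P (8800 < 20600), so the high-spin state is favoured.
Configuration: t₂g⁴ eg².
Orbital CFSE = -0.4Δo = -0.4 × 8800 = -3520 cm⁻¹.
High-spin has no excess pairs, so no pairing correction applies.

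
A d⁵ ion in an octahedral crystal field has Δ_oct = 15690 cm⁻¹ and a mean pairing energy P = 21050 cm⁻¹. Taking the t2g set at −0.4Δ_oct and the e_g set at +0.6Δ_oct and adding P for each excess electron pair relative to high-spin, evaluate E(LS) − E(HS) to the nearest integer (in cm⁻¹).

10720

High-spin d⁵ fills as t2g^3 e_g^2 with CFSE 3(−0.4) + 2(+0.6) = 0.0Δ_oct = 0 cm⁻¹.
For low-spin the configuration is t2g^5 e_g^0: orbital energy -2.0 × 15690 = -31380 cm⁻¹, and 2 additional pairs relative to high-spin add 42100 cm⁻¹, giving 10720 cm⁻¹.
The difference is 10720 − (0) = 10720 cm⁻¹, so high-spin lies lower.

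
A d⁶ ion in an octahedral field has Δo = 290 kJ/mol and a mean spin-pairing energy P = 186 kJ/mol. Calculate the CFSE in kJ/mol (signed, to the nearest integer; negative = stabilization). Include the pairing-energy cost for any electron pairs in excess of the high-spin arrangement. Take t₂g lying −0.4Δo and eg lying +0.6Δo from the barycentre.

Δo > P, so pairing is preferred: the ground state is low-spin.
Configuration: t₂g⁶ eg⁰.
Orbital CFSE = -2.4Δo = -2.4 × 290 = -696 kJ/mol.
Excess pairs vs high-spin: 3 − 1 = 2; pairing cost = +372 kJ/mol.
Net CFSE = -696 + 372 = -324 kJ/mol.

-324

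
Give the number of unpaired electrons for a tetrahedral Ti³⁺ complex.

Group 4 minus oxidation state +3 gives a d¹ configuration for Ti³⁺.
Tetrahedral splitting is small, so the complex is high-spin.
Configuration: e¹ t₂⁰, giving 1 unpaired electron.

1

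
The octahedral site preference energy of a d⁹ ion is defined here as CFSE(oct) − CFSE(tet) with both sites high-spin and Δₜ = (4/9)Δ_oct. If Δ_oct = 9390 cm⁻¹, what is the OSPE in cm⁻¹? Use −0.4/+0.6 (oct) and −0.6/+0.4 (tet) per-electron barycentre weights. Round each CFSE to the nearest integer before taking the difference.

In an octahedral site d⁹ (HS) is t₂g⁶ eg³, giving CFSE(oct) = -0.6Δ_oct = -5634 cm⁻¹.
Tetrahedral: e⁴ t₂⁵, CFSE = 4(−0.6) + 5(+0.4) = -0.4Δₜ = -0.4 × (4/9) × 9390 = -1669 cm⁻¹.
Subtracting, OSPE = -5634 − (-1669) = -3965 cm⁻¹.

-3965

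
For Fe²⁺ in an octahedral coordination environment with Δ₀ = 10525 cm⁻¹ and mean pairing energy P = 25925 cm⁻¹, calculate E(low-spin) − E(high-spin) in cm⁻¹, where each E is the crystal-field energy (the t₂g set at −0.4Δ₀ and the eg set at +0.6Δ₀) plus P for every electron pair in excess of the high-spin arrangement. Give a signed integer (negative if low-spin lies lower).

30800

Fe²⁺: group 8, so d-count = 8 − 2 = 6.
High-spin: t₂g⁴ eg², CFSE = -0.4Δ₀ = -4210 cm⁻¹.
Low-spin: t₂g⁶ eg⁰, orbital CFSE = -2.4Δ₀ = -25260 cm⁻¹; plus 2 excess pairs × P = +51850 cm⁻¹; total 26590 cm⁻¹.
E(LS) − E(HS) = 26590 − (-4210) = 30800 cm⁻¹.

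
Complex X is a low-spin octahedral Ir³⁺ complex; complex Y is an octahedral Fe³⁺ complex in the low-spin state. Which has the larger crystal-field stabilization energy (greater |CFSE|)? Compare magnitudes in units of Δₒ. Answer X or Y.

X: Ir is in group 9, so Ir³⁺ is d⁶ (9 − 3 = 6); t₂g⁶ eg⁰, CFSE = -2.4Δₒ.
Y: Fe is in group 8, so Fe³⁺ is d⁵ (8 − 3 = 5); t₂g⁵ eg⁰, CFSE = -2.0Δₒ.
So X has the larger |CFSE|.

X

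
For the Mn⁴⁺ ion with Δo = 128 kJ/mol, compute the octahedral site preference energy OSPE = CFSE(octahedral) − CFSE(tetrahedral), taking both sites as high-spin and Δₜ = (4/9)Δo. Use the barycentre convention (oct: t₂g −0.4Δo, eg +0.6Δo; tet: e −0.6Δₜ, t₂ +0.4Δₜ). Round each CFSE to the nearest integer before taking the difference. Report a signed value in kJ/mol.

Group 7 minus oxidation state +4 gives a d³ configuration for Mn⁴⁺.
Octahedral high-spin t₂g³ eg⁰: CFSE = -1.2 × 128 = -154 kJ/mol.
Tetrahedral: e² t₂¹, CFSE = 2(−0.6) + 1(+0.4) = -0.8Δₜ = -0.8 × (4/9) × 128 = -46 kJ/mol.
OSPE = CFSE(oct) − CFSE(tet) = -154 − (-46) = -108 kJ/mol.

-108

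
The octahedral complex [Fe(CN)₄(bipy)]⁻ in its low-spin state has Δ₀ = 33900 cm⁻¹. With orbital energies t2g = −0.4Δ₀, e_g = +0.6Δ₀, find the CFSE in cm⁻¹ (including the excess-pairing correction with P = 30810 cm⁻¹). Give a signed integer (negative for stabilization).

Ligand charges: 4×(-1) from CN⁻ and 1×(+0) from bipy sum to -4; with overall charge -1, Fe is +3.
Group 8 minus oxidation state +3 gives a d⁵ configuration for Fe³⁺.
The d⁵ electrons fill as t2g^5 e_g^0.
Orbital CFSE = 5(-0.4) + 0(0.6) = -2.0Δ₀ = -2.0 × 33900 = -67800 cm⁻¹.
Relative to high-spin t2g^3 e_g^2 (0 paired), the low-spin configuration has 2 additional pairs, contributing +2 × 30810 = +61620 cm⁻¹.
Combining: -67800 + 61620 = -6180 cm⁻¹.

-6180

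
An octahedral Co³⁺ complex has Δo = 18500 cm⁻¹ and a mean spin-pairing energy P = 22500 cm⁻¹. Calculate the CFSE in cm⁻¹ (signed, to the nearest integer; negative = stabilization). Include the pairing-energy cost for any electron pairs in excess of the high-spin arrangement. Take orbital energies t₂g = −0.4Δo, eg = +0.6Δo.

-7400

Co³⁺: group 9, so d-count = 9 − 3 = 6.
Since Δo = 18500 cm⁻¹ < P = 22500 cm⁻¹, the complex adopts the high-spin configuration.
That gives t₂g⁴ eg².
Orbital CFSE = -0.4Δo = -0.4 × 18500 = -7400 cm⁻¹.
High-spin has no excess pairs, so no pairing correction applies.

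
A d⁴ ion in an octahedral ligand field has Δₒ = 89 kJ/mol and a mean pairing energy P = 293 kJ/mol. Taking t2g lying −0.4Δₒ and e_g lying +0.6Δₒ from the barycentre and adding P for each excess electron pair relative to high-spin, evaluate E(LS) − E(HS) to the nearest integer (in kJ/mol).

High-spin: t2g^3 e_g^1, CFSE = -0.6Δₒ = -53 kJ/mol.
Low-spin: t2g^4 e_g^0, orbital CFSE = -1.6Δₒ = -142 kJ/mol; plus 1 excess pair × P = +293 kJ/mol; total 151 kJ/mol.
The difference is 151 − (-53) = 204 kJ/mol, so high-spin lies lower.

204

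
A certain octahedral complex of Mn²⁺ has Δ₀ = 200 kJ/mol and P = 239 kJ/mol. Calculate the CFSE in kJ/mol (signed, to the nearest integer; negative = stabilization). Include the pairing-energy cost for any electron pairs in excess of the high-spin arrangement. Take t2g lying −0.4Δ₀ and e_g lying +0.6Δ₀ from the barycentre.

0

Mn²⁺: group 7, so d-count = 7 − 2 = 5.
Δ₀ < P, so pairing is avoided: the ground state is high-spin.
Filling d⁵ accordingly: t2g^3 e_g^2.
Orbital CFSE = 0.0Δ₀ = 0.0 × 200 = 0 kJ/mol.
High-spin has no excess pairs, so no pairing correction applies.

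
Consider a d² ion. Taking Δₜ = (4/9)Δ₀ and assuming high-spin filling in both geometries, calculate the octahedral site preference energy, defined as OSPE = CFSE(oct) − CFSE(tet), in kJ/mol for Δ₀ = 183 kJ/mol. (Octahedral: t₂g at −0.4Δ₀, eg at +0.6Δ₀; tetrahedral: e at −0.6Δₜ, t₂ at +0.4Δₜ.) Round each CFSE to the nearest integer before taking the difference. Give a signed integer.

-48

Octahedral high-spin t₂g² eg⁰: CFSE = -0.8 × 183 = -146 kJ/mol.
Tetrahedral e² t₂⁰ gives -1.2Δₜ = -1.2 × (4/9) × 183 = -98 kJ/mol.
Subtracting, OSPE = -146 − (-98) = -48 kJ/mol.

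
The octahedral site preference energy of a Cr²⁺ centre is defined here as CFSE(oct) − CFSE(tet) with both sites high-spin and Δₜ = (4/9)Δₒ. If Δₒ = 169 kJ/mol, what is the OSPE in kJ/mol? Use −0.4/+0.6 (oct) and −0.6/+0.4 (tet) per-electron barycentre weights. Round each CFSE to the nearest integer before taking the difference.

-71

Cr²⁺: group 6, so d-count = 6 − 2 = 4.
Octahedral (high-spin): t₂g³ eg¹, CFSE = 3(−0.4) + 1(+0.6) = -0.6Δₒ = -0.6 × 169 = -101 kJ/mol.
Tetrahedral e² t₂² gives -0.4Δₜ = -0.4 × (4/9) × 169 = -30 kJ/mol.
OSPE = CFSE(oct) − CFSE(tet) = -101 − (-30) = -71 kJ/mol.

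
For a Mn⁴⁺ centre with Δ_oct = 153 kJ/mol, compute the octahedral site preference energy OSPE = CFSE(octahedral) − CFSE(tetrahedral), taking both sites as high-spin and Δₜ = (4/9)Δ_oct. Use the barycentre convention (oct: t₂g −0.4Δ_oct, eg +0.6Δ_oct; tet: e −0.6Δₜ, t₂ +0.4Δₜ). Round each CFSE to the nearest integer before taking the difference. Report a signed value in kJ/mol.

-130

Mn is in group 7, so Mn⁴⁺ is d³ (7 − 4 = 3).
Octahedral high-spin t2g^3 e_g^0: CFSE = -1.2 × 153 = -184 kJ/mol.
Tetrahedral e^2 t2^1 gives -0.8Δₜ = -0.8 × (4/9) × 153 = -54 kJ/mol.
OSPE = CFSE(oct) − CFSE(tet) = -184 − (-54) = -130 kJ/mol.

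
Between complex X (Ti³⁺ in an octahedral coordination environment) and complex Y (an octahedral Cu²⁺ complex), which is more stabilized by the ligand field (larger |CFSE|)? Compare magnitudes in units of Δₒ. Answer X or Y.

X: Ti³⁺: group 4, so d-count = 4 − 3 = 1; t₂g¹ eg⁰, CFSE = -0.4Δₒ.
Y: Group 11 minus oxidation state +2 gives a d⁹ configuration for Cu²⁺; t₂g⁶ eg³, CFSE = -0.6Δₒ.
So Y has the larger |CFSE|.

Y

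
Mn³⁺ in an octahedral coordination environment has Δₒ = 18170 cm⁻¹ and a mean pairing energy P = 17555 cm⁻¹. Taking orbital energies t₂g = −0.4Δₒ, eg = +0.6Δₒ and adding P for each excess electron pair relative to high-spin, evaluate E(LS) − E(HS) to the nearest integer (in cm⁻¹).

Mn sits in group 7; removing 3 electrons leaves Mn³⁺ with 7 − 3 = 4 d electrons.
In the high-spin limit (t₂g³ eg¹) the orbital term is -0.6Δₒ = -10902 cm⁻¹, with no excess pairing.
Low-spin: t₂g⁴ eg⁰, orbital CFSE = -1.6Δₒ = -29072 cm⁻¹; plus 1 excess pair × P = +17555 cm⁻¹; total -11517 cm⁻¹.
The difference is -11517 − (-10902) = -615 cm⁻¹, so low-spin lies lower.

-615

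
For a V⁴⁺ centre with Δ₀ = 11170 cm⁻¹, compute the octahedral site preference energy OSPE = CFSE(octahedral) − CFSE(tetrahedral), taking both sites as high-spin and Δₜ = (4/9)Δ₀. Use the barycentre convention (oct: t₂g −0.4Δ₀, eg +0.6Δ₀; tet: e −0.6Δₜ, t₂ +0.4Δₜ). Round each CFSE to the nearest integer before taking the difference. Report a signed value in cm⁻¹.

-1489

Group 5 minus oxidation state +4 gives a d¹ configuration for V⁴⁺.
In an octahedral site d¹ (HS) is t₂g¹ eg⁰, giving CFSE(oct) = -0.4Δ₀ = -4468 cm⁻¹.
Tetrahedral e¹ t₂⁰ gives -0.6Δₜ = -0.6 × (4/9) × 11170 = -2979 cm⁻¹.
OSPE = -4468 − (-2979) = -1489 cm⁻¹.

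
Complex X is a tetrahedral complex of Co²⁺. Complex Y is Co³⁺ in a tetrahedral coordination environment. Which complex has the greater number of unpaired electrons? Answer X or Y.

Y

X: Co sits in group 9; removing 2 electrons leaves Co²⁺ with 9 − 2 = 7 d electrons; Tetrahedral splitting is small, so the complex is high-spin; e^4 t2^3 → 3 unpaired.
Y: Group 9 minus oxidation state +3 gives a d⁶ configuration for Co³⁺; Tetrahedral fields are weak (Δₜ ≈ 4/9 Δₒ), so electrons fill high-spin; e³ t₂³ → 4 unpaired.
So Y has more unpaired electrons.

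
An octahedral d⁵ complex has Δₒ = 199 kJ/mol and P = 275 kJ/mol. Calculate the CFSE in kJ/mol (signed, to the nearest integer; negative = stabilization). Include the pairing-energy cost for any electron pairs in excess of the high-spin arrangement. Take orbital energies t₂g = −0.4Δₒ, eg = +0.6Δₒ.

With Δₒ < P the complex is high-spin.
Filling d⁵ accordingly: t₂g³ eg².
Orbital CFSE = 0.0Δₒ = 0.0 × 199 = 0 kJ/mol.
High-spin has no excess pairs, so no pairing correction applies.

0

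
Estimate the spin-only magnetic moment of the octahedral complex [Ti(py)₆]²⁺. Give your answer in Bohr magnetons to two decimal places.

2.83 Bohr magnetons

py is neutral, so the +2 overall charge sits on Ti: oxidation state +2.
Ti²⁺: group 4, so d-count = 4 − 2 = 2.
For octahedral d² the high- and low-spin configurations coincide.
Configuration: t2g^2 e_g^0 → 2 unpaired electrons.
μ(spin-only) = √[2(2+2)] = √8 ≈ 2.83 Bohr magnetons.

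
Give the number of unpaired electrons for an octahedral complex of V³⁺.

2

V³⁺: group 5, so d-count = 5 − 3 = 2.
Configuration: t₂g² eg⁰, giving 2 unpaired electrons.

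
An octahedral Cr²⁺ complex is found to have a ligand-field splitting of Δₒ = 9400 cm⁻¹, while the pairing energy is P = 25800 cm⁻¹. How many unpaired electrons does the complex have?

4

Cr²⁺: group 6, so d-count = 6 − 2 = 4.
Δₒ < P, so pairing is avoided: the ground state is high-spin.
Filling d⁴ accordingly: t2g^3 e_g^1.
Unpaired electrons: 4.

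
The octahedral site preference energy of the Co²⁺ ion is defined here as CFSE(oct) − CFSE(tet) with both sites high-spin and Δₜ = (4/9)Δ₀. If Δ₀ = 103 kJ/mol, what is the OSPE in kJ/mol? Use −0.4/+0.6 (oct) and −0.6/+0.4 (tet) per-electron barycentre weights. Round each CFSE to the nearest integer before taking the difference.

Co sits in group 9; removing 2 electrons leaves Co²⁺ with 9 − 2 = 7 d electrons.
Octahedral (high-spin): t2g^5 e_g^2, CFSE = 5(−0.4) + 2(+0.6) = -0.8Δ₀ = -0.8 × 103 = -82 kJ/mol.
Tetrahedral e^4 t2^3 gives -1.2Δₜ = -1.2 × (4/9) × 103 = -55 kJ/mol.
OSPE = -82 − (-55) = -27 kJ/mol.

-27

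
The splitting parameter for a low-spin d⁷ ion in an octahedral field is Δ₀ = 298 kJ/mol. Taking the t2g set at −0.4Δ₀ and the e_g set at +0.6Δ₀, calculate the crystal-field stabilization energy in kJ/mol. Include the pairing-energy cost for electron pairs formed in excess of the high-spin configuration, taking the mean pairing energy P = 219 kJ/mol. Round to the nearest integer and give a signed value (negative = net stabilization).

Configuration: t2g^6 e_g^1.
The orbital stabilization is -1.8Δ₀ = -1.8 × 298 = -536 kJ/mol.
High-spin d⁷ would be t2g^5 e_g^2 with 2 pairs; low-spin has 3, so 1 excess pair costs +1P = +219 kJ/mol.
Overall CFSE = -536 + 219 = -317 kJ/mol.

-317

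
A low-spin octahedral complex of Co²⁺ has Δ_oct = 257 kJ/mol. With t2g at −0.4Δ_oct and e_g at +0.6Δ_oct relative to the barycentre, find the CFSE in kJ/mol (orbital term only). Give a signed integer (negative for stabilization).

-463

Co²⁺: group 9, so d-count = 9 − 2 = 7.
Electron filling gives t2g^6 e_g^1.
CFSE(orbital) = 6×(-0.4Δ_oct) + 1×(0.6Δ_oct) = -1.8Δ_oct; with Δ_oct = 257 kJ/mol that is -463 kJ/mol.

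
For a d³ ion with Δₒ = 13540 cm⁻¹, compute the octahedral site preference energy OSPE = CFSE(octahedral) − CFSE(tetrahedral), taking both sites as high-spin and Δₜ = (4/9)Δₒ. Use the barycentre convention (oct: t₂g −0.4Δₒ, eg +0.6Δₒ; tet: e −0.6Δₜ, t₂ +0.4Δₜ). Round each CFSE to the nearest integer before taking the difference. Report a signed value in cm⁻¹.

Octahedral high-spin t2g^3 e_g^0: CFSE = -1.2 × 13540 = -16248 cm⁻¹.
Tetrahedral: e^2 t2^1, CFSE = 2(−0.6) + 1(+0.4) = -0.8Δₜ = -0.8 × (4/9) × 13540 = -4814 cm⁻¹.
Subtracting, OSPE = -16248 − (-4814) = -11434 cm⁻¹.

-11434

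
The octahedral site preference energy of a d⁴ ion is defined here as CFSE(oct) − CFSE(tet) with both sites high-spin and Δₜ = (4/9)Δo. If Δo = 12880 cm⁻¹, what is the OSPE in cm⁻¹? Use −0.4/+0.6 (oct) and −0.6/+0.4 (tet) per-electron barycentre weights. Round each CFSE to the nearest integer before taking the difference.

-5438

Octahedral high-spin t₂g³ eg¹: CFSE = -0.6 × 12880 = -7728 cm⁻¹.
Tetrahedral: e² t₂², CFSE = 2(−0.6) + 2(+0.4) = -0.4Δₜ = -0.4 × (4/9) × 12880 = -2290 cm⁻¹.
Subtracting, OSPE = -7728 − (-2290) = -5438 cm⁻¹.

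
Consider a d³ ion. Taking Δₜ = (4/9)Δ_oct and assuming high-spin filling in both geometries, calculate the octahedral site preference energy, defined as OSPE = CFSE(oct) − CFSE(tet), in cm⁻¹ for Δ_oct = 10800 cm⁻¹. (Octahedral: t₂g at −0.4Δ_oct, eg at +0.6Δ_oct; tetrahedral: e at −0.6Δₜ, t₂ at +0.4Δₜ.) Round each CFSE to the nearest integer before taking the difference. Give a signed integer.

Octahedral high-spin t2g^3 e_g^0: CFSE = -1.2 × 10800 = -12960 cm⁻¹.
Tetrahedral: e^2 t2^1, CFSE = 2(−0.6) + 1(+0.4) = -0.8Δₜ = -0.8 × (4/9) × 10800 = -3840 cm⁻¹.
OSPE = CFSE(oct) − CFSE(tet) = -12960 − (-3840) = -9120 cm⁻¹.

-9120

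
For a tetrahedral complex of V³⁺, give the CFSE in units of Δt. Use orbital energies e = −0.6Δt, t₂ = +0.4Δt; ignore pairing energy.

V³⁺: group 5, so d-count = 5 − 3 = 2.
Tetrahedral splitting is small, so the complex is high-spin.
Configuration: e² t₂⁰.
CFSE = 2(-0.6Δt) + 0(0.4Δt) = -1.2Δt + 0.0Δt = -1.2Δt.

-1.2 Δt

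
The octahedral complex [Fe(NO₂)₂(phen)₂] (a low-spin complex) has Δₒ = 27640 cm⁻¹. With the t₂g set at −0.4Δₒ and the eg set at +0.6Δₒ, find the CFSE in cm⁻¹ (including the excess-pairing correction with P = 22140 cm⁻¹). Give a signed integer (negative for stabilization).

-22056

Ligand charges: 2×(-1) from NO₂⁻ and 2×(+0) from phen sum to -2; with overall charge +0, Fe is +2.
Fe is in group 8, so Fe²⁺ is d⁶ (8 − 2 = 6).
The d⁶ electrons fill as t₂g⁶ eg⁰.
The orbital stabilization is -2.4Δₒ = -2.4 × 27640 = -66336 cm⁻¹.
Pairing penalty: 3 pairs vs 1 in the high-spin reference → 2 extra × P = 44280 cm⁻¹.
Combining: -66336 + 44280 = -22056 cm⁻¹.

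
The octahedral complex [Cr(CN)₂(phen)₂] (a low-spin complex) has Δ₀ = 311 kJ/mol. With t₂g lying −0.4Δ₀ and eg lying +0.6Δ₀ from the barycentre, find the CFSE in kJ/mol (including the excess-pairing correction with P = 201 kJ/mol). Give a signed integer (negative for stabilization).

Ligand charges: 2×(-1) from CN⁻ and 2×(+0) from phen sum to -2; with overall charge +0, Cr is +2.
Cr²⁺: group 6, so d-count = 6 − 2 = 4.
The d⁴ electrons fill as t₂g⁴ eg⁰.
Orbital CFSE = 4(-0.4) + 0(0.6) = -1.6Δ₀ = -1.6 × 311 = -498 kJ/mol.
Pairing penalty: 1 pair vs 0 in the high-spin reference → 1 extra × P = 201 kJ/mol.
Combining: -498 + 201 = -297 kJ/mol.

-297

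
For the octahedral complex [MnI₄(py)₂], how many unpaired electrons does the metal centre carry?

Ligand charges: 4×(-1) from I⁻ and 2×(+0) from py sum to -4; with overall charge +0, Mn is +4.
Group 7 minus oxidation state +4 gives a d³ configuration for Mn⁴⁺.
Configuration: t₂g³ eg⁰, giving 3 unpaired electrons.

3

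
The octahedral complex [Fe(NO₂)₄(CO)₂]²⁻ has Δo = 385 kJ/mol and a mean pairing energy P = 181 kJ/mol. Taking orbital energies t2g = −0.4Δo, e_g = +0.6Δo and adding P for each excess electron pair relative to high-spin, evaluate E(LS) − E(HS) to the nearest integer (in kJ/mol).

Ligand charges: 4×(-1) from NO₂⁻ and 2×(+0) from CO sum to -4; with overall charge -2, Fe is +2.
Fe²⁺: group 8, so d-count = 8 − 2 = 6.
High-spin d⁶ fills as t2g^4 e_g^2 with CFSE 4(−0.4) + 2(+0.6) = -0.4Δo = -154 kJ/mol.
Low-spin: t2g^6 e_g^0, orbital CFSE = -2.4Δo = -924 kJ/mol; plus 2 excess pairs × P = +362 kJ/mol; total -562 kJ/mol.
Thus E(LS) − E(HS) = -408 kJ/mol.

-408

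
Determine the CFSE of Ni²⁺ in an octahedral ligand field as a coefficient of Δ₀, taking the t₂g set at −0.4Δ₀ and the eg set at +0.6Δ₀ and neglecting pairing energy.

-1.2 Δ₀

Ni²⁺: group 10, so d-count = 10 − 2 = 8.
For octahedral d⁸ the high- and low-spin configurations coincide.
Configuration: t₂g⁶ eg².
CFSE = 6(-0.4Δ₀) + 2(0.6Δ₀) = -2.4Δ₀ + 1.2Δ₀ = -1.2Δ₀.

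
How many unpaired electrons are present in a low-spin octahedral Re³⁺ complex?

Group 7 minus oxidation state +3 gives a d⁴ configuration for Re³⁺.
Configuration: t₂g⁴ eg⁰, giving 2 unpaired electrons.

2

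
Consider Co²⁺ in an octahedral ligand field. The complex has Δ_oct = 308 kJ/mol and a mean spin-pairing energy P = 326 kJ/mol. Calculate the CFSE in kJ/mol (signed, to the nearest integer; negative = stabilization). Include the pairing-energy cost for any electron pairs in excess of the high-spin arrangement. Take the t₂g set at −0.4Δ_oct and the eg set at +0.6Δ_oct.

-246

Co sits in group 9; removing 2 electrons leaves Co²⁺ with 9 − 2 = 7 d electrons.
Here Δ_oct < P (308 < 326), so the high-spin state is favoured.
That gives t₂g⁵ eg².
Orbital CFSE = -0.8Δ_oct = -0.8 × 308 = -246 kJ/mol.
High-spin has no excess pairs, so no pairing correction applies.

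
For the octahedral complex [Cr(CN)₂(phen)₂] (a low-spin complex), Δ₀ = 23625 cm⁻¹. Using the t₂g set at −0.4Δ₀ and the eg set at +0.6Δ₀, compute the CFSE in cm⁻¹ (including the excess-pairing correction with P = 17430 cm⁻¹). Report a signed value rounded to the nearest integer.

-20370

Ligand charges: 2×(-1) from CN⁻ and 2×(+0) from phen sum to -2; with overall charge +0, Cr is +2.
Group 6 minus oxidation state +2 gives a d⁴ configuration for Cr²⁺.
The d⁴ electrons fill as t₂g⁴ eg⁰.
CFSE(orbital) = 4×(-0.4Δ₀) + 0×(0.6Δ₀) = -1.6Δ₀; with Δ₀ = 23625 cm⁻¹ that is -37800 cm⁻¹.
Pairing penalty: 1 pair vs 0 in the high-spin reference → 1 extra × P = 17430 cm⁻¹.
Combining: -37800 + 17430 = -20370 cm⁻¹.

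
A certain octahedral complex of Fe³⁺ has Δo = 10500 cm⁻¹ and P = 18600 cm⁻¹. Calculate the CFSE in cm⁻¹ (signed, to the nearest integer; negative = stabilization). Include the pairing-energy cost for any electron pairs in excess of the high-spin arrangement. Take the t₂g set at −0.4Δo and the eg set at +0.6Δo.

0

Fe is in group 8, so Fe³⁺ is d⁵ (8 − 3 = 5).
Here Δo < P (10500 < 18600), so the high-spin state is favoured.
Configuration: t₂g³ eg².
Orbital CFSE = 0.0Δo = 0.0 × 10500 = 0 cm⁻¹.
High-spin has no excess pairs, so no pairing correction applies.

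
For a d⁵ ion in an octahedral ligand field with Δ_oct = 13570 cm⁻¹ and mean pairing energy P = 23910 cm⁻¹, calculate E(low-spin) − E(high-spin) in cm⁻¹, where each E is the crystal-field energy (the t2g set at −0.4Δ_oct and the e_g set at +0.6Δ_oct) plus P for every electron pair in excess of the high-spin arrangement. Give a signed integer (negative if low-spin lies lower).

20680

In the high-spin limit (t2g^3 e_g^2) the orbital term is 0.0Δ_oct = 0 cm⁻¹, with no excess pairing.
Low-spin: t2g^5 e_g^0, orbital CFSE = -2.0Δ_oct = -27140 cm⁻¹; plus 2 excess pairs × P = +47820 cm⁻¹; total 20680 cm⁻¹.
The difference is 20680 − (0) = 20680 cm⁻¹, so high-spin lies lower.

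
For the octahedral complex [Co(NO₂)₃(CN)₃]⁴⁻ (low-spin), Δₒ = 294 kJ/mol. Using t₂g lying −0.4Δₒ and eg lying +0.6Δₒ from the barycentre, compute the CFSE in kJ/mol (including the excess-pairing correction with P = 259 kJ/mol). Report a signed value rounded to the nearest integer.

-270

Ligand charges: 3×(-1) from NO₂⁻ and 3×(-1) from CN⁻ sum to -6; with overall charge -4, Co is +2.
Co sits in group 9; removing 2 electrons leaves Co²⁺ with 9 − 2 = 7 d electrons.
Configuration: t₂g⁶ eg¹.
CFSE(orbital) = 6×(-0.4Δₒ) + 1×(0.6Δₒ) = -1.8Δₒ; with Δₒ = 294 kJ/mol that is -529 kJ/mol.
High-spin d⁷ would be t₂g⁵ eg² with 2 pairs; low-spin has 3, so 1 excess pair costs +1P = +259 kJ/mol.
Combining: -529 + 259 = -270 kJ/mol.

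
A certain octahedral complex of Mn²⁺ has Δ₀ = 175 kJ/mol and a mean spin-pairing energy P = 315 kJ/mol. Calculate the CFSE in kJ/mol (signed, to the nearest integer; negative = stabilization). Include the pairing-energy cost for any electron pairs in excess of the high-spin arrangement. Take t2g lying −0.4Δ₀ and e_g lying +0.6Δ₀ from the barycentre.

0

Mn sits in group 7; removing 2 electrons leaves Mn²⁺ with 7 − 2 = 5 d electrons.
Δ₀ < P, so pairing is avoided: the ground state is high-spin.
Filling d⁵ accordingly: t2g^3 e_g^2.
Orbital CFSE = 0.0Δ₀ = 0.0 × 175 = 0 kJ/mol.
High-spin has no excess pairs, so no pairing correction applies.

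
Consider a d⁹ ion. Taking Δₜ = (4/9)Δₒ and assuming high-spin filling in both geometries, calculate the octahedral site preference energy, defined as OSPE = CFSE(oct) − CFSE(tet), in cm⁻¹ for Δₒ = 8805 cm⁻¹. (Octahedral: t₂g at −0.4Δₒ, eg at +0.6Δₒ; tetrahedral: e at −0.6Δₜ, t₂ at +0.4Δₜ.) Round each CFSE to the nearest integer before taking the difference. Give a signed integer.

-3718

Octahedral (high-spin): t₂g⁶ eg³, CFSE = 6(−0.4) + 3(+0.6) = -0.6Δₒ = -0.6 × 8805 = -5283 cm⁻¹.
Tetrahedral: e⁴ t₂⁵, CFSE = 4(−0.6) + 5(+0.4) = -0.4Δₜ = -0.4 × (4/9) × 8805 = -1565 cm⁻¹.
OSPE = -5283 − (-1565) = -3718 cm⁻¹.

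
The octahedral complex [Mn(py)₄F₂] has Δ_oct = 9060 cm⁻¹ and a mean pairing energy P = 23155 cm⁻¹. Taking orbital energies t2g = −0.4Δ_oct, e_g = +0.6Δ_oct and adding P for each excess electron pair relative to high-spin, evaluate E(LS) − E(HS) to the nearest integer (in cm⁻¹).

Ligand charges: 4×(+0) from py and 2×(-1) from F⁻ sum to -2; with overall charge +0, Mn is +2.
Mn²⁺: group 7, so d-count = 7 − 2 = 5.
In the high-spin limit (t2g^3 e_g^2) the orbital term is 0.0Δ_oct = 0 cm⁻¹, with no excess pairing.
For low-spin the configuration is t2g^5 e_g^0: orbital energy -2.0 × 9060 = -18120 cm⁻¹, and 2 additional pairs relative to high-spin add 46310 cm⁻¹, giving 28190 cm⁻¹.
E(LS) − E(HS) = 28190 − (0) = 28190 cm⁻¹.

28190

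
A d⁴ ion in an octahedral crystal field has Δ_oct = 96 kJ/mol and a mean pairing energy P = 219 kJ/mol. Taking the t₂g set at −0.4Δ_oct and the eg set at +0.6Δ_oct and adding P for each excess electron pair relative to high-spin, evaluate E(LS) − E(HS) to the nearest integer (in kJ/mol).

123

In the high-spin limit (t₂g³ eg¹) the orbital term is -0.6Δ_oct = -58 kJ/mol, with no excess pairing.
For low-spin the configuration is t₂g⁴ eg⁰: orbital energy -1.6 × 96 = -154 kJ/mol, and 1 additional pair relative to high-spin adds 219 kJ/mol, giving 65 kJ/mol.
The difference is 65 − (-58) = 123 kJ/mol, so high-spin lies lower.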